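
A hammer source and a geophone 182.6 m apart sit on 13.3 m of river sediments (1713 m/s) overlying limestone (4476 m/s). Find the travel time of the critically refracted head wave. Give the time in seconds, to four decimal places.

θ_c = arcsin(V₁/V₂) = arcsin(1713/4476) = 22.50°, cos θ_c = 0.9239.
Intercept time tᵢ = 2h cos θ_c / V₁ = 2·13.3·0.9239/1713 = 0.01435 s.
t = x/V₂ + tᵢ = 182.6/4476 + 0.01435 = 0.05514 s.

0.0551 s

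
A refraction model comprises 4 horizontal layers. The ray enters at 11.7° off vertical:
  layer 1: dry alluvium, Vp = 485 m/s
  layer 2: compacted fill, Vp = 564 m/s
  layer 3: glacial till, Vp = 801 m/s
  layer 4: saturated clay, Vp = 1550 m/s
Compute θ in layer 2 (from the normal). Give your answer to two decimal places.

13.64°

Ray parameter p = sin 11.7° / 485 = 4.1812e-04 s/m.
sin θ_2 = p·V_2 = 4.1812e-04 × 564 = 0.2358.
θ_2 = 13.64° from the vertical.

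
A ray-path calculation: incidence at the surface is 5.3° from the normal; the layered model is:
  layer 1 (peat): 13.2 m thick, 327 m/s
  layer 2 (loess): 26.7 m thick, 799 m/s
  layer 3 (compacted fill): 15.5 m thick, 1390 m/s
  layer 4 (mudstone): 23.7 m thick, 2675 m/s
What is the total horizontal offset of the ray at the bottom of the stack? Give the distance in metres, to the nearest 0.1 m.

41.4 m

Ray parameter p = sin 5.3° / 327 m/s = 2.8248e-04 s/m.
Layer 1: θ = 5.30°; offset = 13.2·tan 5.30° = 1.225 m.
Layer 2: sin θ = p·799 = 0.2257 → θ = 13.04°; offset = 26.7·tan 13.04° = 6.186 m.
Layer 3: sin θ = p·1390 = 0.3926 → θ = 23.12°; offset = 15.5·tan 23.12° = 6.617 m.
Layer 4: sin θ = p·2675 = 0.7556 → θ = 49.08°; offset = 23.7·tan 49.08° = 27.341 m.
Σ offsets = 41.369 m.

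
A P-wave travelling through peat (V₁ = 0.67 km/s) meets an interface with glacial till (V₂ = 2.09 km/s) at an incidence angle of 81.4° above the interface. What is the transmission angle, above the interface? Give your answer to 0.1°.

Angle from the normal: 90° − 81.4° = 8.6°.
Snell's law: sin θ₂ = (V₂/V₁)·sin θ₁ = (2.09/0.67)·sin 8.6° = 0.4665.
θ₂ = sin⁻¹(0.4665) = 27.80° (from vertical).
From the interface: 90° − 27.80° = 62.20°.

62.2°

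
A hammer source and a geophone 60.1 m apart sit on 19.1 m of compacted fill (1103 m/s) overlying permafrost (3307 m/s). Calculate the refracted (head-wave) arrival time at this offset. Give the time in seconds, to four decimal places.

0.0508 s

t = x/V₂ + 2h·√(V₂²−V₁²)/(V₁V₂).
√(V₂²−V₁²) = √(3307²−1103²) = 3117.6 m/s; delay term = 2·19.1·3117.6/(1103·3307) = 0.03265 s.
t = 60.1/3307 + 0.03265 = 0.05082 s.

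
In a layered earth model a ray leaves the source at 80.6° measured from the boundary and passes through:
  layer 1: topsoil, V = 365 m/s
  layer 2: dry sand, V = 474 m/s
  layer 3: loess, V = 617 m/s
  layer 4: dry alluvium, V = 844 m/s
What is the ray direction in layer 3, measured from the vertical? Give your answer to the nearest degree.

16°

From the normal: θ₁ = 90° − 80.6° = 9.4°.
Ray parameter p = sin 9.4° / 365 = 4.4747e-04 s/m.
sin θ_3 = p·V_3 = 4.4747e-04 × 617 = 0.2761.
θ_3 = arcsin 0.2761 = 16.03°.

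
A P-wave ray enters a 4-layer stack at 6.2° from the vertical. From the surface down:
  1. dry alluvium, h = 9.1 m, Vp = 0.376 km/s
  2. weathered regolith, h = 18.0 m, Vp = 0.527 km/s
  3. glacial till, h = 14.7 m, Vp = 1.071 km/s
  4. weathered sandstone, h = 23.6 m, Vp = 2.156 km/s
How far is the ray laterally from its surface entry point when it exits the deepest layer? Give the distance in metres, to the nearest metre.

27 m

Apply Snell's law at each interface; in layer i the horizontal offset is hᵢ·tan θᵢ.
Layer 1: θ = 6.20°; offset = 9.1·tan 6.20° = 0.989 m.
Layer 2: sin θ = 0.527·sin 6.2°/0.376 = 0.1514, θ = 8.71°; offset = 18.0·tan 8.71° = 2.756 m.
Layer 3: sin θ = 1.071·sin 6.2°/0.376 = 0.3076, θ = 17.92°; offset = 14.7·tan 17.92° = 4.753 m.
Layer 4: sin θ = 2.156·sin 6.2°/0.376 = 0.6193, θ = 38.26°; offset = 23.6·tan 38.26° = 18.613 m.
Total horizontal offset = 27.111 m.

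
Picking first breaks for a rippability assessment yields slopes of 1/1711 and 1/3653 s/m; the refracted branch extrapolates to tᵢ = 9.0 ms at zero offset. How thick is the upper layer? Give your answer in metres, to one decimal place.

8.7 m

θ_c = arcsin(1711/3653) = 27.93°; cos θ_c = 0.8835.
tᵢ = 2h cos θ_c/V₁ ⇒ h = tᵢ·V₁/(2 cos θ_c) = 0.009·1711/(2·0.8835) = 8.71 m.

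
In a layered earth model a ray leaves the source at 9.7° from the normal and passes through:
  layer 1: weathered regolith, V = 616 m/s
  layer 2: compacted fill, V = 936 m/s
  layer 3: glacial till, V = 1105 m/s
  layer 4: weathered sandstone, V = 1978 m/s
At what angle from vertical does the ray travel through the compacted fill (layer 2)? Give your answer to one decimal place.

Ray parameter p = sin 9.7° / 616 = 2.7352e-04 s/m.
sin θ_2 = p·V_2 = 2.7352e-04 × 936 = 0.2560.
θ_2 = 14.83° from the vertical.

14.8°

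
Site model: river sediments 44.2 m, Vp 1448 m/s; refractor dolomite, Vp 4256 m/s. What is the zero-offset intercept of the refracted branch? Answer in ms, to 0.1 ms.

θ_c = arcsin(V₁/V₂) = arcsin(1448/4256) = 19.89°; cos θ_c = 0.9403.
tᵢ = 2h·cos θ_c / V₁ = 2·44.2·0.9403 / 1448 = 0.05741 s.

57.4 ms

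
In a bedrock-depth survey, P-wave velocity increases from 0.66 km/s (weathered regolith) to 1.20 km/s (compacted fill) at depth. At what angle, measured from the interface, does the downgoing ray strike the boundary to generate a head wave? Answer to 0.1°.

At critical incidence the refracted ray runs along the interface (θ₂ = 90°), so sin θ_c = V₁/V₂.
θ_c = arcsin(0.66/1.20) = arcsin 0.5500 = 33.37°.
Measured from the interface: 90° − 33.37° = 56.63°.

56.6°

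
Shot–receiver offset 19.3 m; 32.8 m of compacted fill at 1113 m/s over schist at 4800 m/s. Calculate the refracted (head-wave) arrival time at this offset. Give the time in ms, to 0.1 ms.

61.4 ms

θ_c = arcsin(V₁/V₂) = arcsin(1113/4800) = 13.41°, cos θ_c = 0.9727.
Intercept time tᵢ = 2h cos θ_c / V₁ = 2·32.8·0.9727/1113 = 0.05733 s.
t = x/V₂ + tᵢ = 19.3/4800 + 0.05733 = 0.06135 s.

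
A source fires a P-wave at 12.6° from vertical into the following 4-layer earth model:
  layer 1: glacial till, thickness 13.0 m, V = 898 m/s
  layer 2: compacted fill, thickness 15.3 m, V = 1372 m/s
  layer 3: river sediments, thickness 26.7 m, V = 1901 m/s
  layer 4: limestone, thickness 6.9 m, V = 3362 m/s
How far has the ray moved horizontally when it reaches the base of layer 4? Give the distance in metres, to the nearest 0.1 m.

Ray parameter p = sin 12.6° / 898 m/s = 2.4292e-04 s/m.
Layer 1: θ = 12.60°; offset = 13.0·tan 12.60° = 2.906 m.
Layer 2: sin θ = p·1372 = 0.3333 → θ = 19.47°; offset = 15.3·tan 19.47° = 5.409 m.
Layer 3: sin θ = p·1901 = 0.4618 → θ = 27.50°; offset = 26.7·tan 27.50° = 13.901 m.
Layer 4: sin θ = p·3362 = 0.8167 → θ = 54.76°; offset = 6.9·tan 54.76° = 9.765 m.
Total horizontal offset = 31.981 m.

32.0 m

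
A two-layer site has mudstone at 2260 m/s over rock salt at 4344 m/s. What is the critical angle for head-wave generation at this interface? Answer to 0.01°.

31.35°

At critical incidence the refracted ray runs along the interface (θ₂ = 90°), so sin θ_c = V₁/V₂.
θ_c = arcsin(2260/4344) = arcsin 0.5203 = 31.35°.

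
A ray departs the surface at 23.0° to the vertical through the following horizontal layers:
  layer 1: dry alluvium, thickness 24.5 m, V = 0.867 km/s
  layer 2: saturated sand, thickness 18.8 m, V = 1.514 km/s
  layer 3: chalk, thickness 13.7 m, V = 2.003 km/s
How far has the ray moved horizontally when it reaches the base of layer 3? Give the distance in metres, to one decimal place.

p = sin θ₁/V₁ = sin 23.0°/0.867 = 4.5067e-01 s/km is conserved through the stack.
Layer 1: θ = 23.00°; offset = 24.5·tan 23.00° = 10.400 m.
Layer 2: sin θ = p·1.514 = 0.6823 → θ = 43.02°; offset = 18.8·tan 43.02° = 17.547 m.
Layer 3: sin θ = p·2.003 = 0.9027 → θ = 64.51°; offset = 13.7·tan 64.51° = 28.741 m.
Σ offsets = 56.687 m.

56.7 m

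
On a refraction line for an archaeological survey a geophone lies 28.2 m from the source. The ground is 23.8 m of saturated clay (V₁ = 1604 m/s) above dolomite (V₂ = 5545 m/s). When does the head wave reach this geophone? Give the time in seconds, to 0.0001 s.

0.0335 s

t = x/V₂ + 2h·√(V₂²−V₁²)/(V₁V₂).
√(V₂²−V₁²) = √(5545²−1604²) = 5307.9 m/s; delay term = 2·23.8·5307.9/(1604·5545) = 0.02841 s.
t = 28.2/5545 + 0.02841 = 0.03349 s.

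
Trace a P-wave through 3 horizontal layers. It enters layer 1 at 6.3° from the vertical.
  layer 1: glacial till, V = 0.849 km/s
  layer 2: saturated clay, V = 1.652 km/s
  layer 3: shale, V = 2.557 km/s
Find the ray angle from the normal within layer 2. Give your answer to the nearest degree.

12°

Snell's law across each interface conserves sin θ / V, so sin θ_2 = V_2·sin θ₁/V₁.
sin θ_2 = 1.652 × sin 6.3° / 0.849 = 0.2135.
θ_2 = arcsin 0.2135 = 12.33°.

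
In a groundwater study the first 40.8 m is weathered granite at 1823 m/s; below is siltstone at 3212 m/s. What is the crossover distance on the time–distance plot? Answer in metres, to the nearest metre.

155 m

x_cross = 2h·√((V₂+V₁)/(V₂−V₁)).
(V₂+V₁)/(V₂−V₁) = (3212+1823)/(3212−1823) = 3.6249; √ = 1.9039.
x_cross = 2·40.8·1.9039 = 155.36 m.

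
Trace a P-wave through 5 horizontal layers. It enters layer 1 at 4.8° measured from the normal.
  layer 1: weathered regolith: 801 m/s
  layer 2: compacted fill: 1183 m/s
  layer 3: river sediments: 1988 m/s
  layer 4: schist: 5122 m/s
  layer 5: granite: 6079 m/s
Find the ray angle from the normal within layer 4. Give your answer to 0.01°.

Snell's law across each interface conserves sin θ / V, so sin θ_4 = V_4·sin θ₁/V₁.
sin θ_4 = 5122 × sin 4.8° / 801 = 0.5351.
θ_4 = 32.35° from the vertical.

32.35°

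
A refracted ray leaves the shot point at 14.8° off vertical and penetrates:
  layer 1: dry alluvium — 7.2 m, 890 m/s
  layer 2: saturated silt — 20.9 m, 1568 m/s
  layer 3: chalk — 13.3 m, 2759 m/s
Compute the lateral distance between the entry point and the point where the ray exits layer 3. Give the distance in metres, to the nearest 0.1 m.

29.7 m

p = sin θ₁/V₁ = sin 14.8°/890 = 2.8702e-04 s/m is conserved through the stack.
Layer 1: θ = 14.80°; offset = 7.2·tan 14.80° = 1.902 m.
Layer 2: sin θ = p·1568 = 0.4500 → θ = 26.75°; offset = 20.9·tan 26.75° = 10.533 m.
Layer 3: sin θ = p·2759 = 0.7919 → θ = 52.36°; offset = 13.3·tan 52.36° = 17.247 m.
Σ offsets = 29.682 m.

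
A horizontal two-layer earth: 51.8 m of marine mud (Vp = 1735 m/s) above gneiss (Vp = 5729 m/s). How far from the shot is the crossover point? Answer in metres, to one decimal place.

θ_c = arcsin(1735/5729) = 17.63°, so cos θ_c = 0.9530 and tᵢ = 2h cos θ_c/V₁ = 0.0569 s.
At crossover x/V₁ = x/V₂ + tᵢ ⇒ x = tᵢ/(1/V₁ − 1/V₂) = 0.05691/(5.7637e-04 − 1.7455e-04) = 141.63 m.

141.6 m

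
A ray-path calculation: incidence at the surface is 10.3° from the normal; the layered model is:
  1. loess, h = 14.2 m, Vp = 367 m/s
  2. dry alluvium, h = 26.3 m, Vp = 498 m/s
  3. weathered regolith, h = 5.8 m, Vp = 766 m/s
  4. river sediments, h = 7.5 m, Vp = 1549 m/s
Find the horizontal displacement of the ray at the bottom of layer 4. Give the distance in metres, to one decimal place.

Apply Snell's law at each interface; in layer i the horizontal offset is hᵢ·tan θᵢ.
Layer 1: θ = 10.30°; offset = 14.2·tan 10.30° = 2.581 m.
Layer 2: sin θ = 498·sin 10.3°/367 = 0.2426, θ = 14.04°; offset = 26.3·tan 14.04° = 6.578 m.
Layer 3: sin θ = 766·sin 10.3°/367 = 0.3732, θ = 21.91°; offset = 5.8·tan 21.91° = 2.333 m.
Layer 4: sin θ = 1549·sin 10.3°/367 = 0.7547, θ = 49.00°; offset = 7.5·tan 49.00° = 8.627 m.
Summing the layer offsets gives 20.118 m.

20.1 m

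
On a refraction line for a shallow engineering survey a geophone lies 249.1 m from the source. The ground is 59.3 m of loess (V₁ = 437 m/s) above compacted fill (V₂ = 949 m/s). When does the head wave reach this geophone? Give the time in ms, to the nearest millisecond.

503 ms

t = x/V₂ + 2h·√(V₂²−V₁²)/(V₁V₂).
√(V₂²−V₁²) = √(949²−437²) = 842.4 m/s; delay term = 2·59.3·842.4/(437·949) = 0.24091 s.
t = 249.1/949 + 0.24091 = 0.50340 s.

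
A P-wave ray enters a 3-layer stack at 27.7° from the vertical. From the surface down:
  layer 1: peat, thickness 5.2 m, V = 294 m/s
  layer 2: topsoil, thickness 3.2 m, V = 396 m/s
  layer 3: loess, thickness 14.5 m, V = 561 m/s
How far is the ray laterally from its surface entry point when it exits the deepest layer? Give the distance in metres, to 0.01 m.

33.15 m

Apply Snell's law at each interface; in layer i the horizontal offset is hᵢ·tan θᵢ.
Layer 1: θ = 27.70°; offset = 5.2·tan 27.70° = 2.7301 m.
Layer 2: sin θ = 396·sin 27.7°/294 = 0.6261, θ = 38.76°; offset = 3.2·tan 38.76° = 2.5696 m.
Layer 3: sin θ = 561·sin 27.7°/294 = 0.8870, θ = 62.50°; offset = 14.5·tan 62.50° = 27.8518 m.
Summing the layer offsets gives 33.1515 m.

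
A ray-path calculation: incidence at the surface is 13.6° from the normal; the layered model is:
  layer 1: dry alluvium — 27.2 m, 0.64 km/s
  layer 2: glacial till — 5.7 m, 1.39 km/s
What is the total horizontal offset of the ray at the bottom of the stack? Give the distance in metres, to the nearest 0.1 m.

10.0 m

Apply Snell's law at each interface; in layer i the horizontal offset is hᵢ·tan θᵢ.
Layer 1: θ = 13.60°; offset = 27.2·tan 13.60° = 6.580 m.
Layer 2: sin θ = 1.39·sin 13.6°/0.64 = 0.5107, θ = 30.71°; offset = 5.7·tan 30.71° = 3.386 m.
Total horizontal offset = 9.966 m.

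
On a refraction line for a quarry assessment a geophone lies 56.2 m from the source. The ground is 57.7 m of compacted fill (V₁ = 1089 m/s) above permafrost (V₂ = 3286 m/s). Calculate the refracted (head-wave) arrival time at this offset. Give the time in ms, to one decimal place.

117.1 ms

t = x/V₂ + 2h·√(V₂²−V₁²)/(V₁V₂).
√(V₂²−V₁²) = √(3286²−1089²) = 3100.3 m/s; delay term = 2·57.7·3100.3/(1089·3286) = 0.09998 s.
t = 56.2/3286 + 0.09998 = 0.11708 s.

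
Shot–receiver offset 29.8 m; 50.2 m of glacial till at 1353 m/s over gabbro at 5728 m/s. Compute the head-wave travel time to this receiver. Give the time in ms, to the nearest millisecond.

t = x/V₂ + 2h·√(V₂²−V₁²)/(V₁V₂).
√(V₂²−V₁²) = √(5728²−1353²) = 5565.9 m/s; delay term = 2·50.2·5565.9/(1353·5728) = 0.07211 s.
t = 29.8/5728 + 0.07211 = 0.07731 s.

77 ms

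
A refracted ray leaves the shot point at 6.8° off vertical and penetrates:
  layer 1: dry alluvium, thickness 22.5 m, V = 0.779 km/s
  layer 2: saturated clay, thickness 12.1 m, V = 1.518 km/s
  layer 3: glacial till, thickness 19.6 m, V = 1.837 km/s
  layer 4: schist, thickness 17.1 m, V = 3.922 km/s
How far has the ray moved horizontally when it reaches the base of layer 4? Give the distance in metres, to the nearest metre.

24 m

Ray parameter p = sin 6.8° / 0.779 km/s = 1.5199e-01 s/km.
Layer 1: θ = 6.80°; offset = 22.5·tan 6.80° = 2.683 m.
Layer 2: sin θ = p·1.518 = 0.2307 → θ = 13.34°; offset = 12.1·tan 13.34° = 2.869 m.
Layer 3: sin θ = p·1.837 = 0.2792 → θ = 16.21°; offset = 19.6·tan 16.21° = 5.699 m.
Layer 4: sin θ = p·3.922 = 0.5961 → θ = 36.59°; offset = 17.1·tan 36.59° = 12.696 m.
Summing the layer offsets gives 23.948 m.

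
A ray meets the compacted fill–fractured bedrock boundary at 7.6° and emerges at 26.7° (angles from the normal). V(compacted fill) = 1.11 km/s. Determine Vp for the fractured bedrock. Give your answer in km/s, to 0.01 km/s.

3.77 km/s

sin 7.6° = 0.1323; sin 26.7° = 0.4493.
V₂ = V₁·(sin θ₂/sin θ₁) = 1.11·(0.4493/0.1323) = 3.77 km/s.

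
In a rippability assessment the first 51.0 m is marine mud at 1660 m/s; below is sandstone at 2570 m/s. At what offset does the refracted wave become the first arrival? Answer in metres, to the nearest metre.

x_cross = 2h·√((V₂+V₁)/(V₂−V₁)).
(V₂+V₁)/(V₂−V₁) = (2570+1660)/(2570−1660) = 4.6484; √ = 2.1560.
x_cross = 2·51.0·2.1560 = 219.91 m.

220 m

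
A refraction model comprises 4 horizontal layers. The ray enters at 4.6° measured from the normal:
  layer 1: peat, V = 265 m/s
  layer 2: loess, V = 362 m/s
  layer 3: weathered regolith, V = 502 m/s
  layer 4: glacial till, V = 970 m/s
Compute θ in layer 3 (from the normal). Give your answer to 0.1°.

8.7°

Snell's law across each interface conserves sin θ / V, so sin θ_3 = V_3·sin θ₁/V₁.
sin θ_3 = 502 × sin 4.6° / 265 = 0.1519.
θ_3 = arcsin 0.1519 = 8.74°.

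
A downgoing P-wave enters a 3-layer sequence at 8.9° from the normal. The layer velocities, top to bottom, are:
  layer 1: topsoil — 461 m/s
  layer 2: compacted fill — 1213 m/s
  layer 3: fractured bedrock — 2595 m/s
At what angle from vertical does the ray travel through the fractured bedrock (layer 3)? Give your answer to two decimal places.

Snell's law across each interface conserves sin θ / V, so sin θ_3 = V_3·sin θ₁/V₁.
sin θ_3 = 2595 × sin 8.9° / 461 = 0.8709.
θ_3 = 60.56° from the vertical.

60.56°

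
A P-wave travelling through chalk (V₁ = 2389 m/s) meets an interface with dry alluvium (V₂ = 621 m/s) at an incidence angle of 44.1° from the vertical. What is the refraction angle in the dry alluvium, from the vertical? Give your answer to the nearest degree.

sin θ₁/V₁ = sin θ₂/V₂ ⇒ sin θ₂ = 621·sin 44.1°/2389 = 621·0.6959/2389 = 0.1809.
θ₂ = arcsin 0.1809 = 10.42° from the normal.

10°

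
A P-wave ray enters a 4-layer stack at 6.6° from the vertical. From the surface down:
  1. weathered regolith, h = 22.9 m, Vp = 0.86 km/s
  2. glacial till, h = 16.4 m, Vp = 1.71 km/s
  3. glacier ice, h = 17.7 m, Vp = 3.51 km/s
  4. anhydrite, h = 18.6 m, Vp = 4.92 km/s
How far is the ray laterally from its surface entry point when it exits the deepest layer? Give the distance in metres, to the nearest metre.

Ray parameter p = sin 6.6° / 0.86 km/s = 1.3365e-01 s/km.
Layer 1: θ = 6.60°; offset = 22.9·tan 6.60° = 2.650 m.
Layer 2: sin θ = p·1.71 = 0.2285 → θ = 13.21°; offset = 16.4·tan 13.21° = 3.850 m.
Layer 3: sin θ = p·3.51 = 0.4691 → θ = 27.98°; offset = 17.7·tan 27.98° = 9.402 m.
Layer 4: sin θ = p·4.92 = 0.6575 → θ = 41.11°; offset = 18.6·tan 41.11° = 16.233 m.
Summing the layer offsets gives 32.135 m.

32 m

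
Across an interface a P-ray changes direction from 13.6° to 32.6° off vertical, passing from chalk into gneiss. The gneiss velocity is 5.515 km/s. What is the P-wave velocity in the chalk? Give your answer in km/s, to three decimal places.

2.407 km/s

Snell's law: sin 13.6°/V₁ = sin 32.6°/V₂.
V₁ = V₂·sin 13.6°/sin 32.6° = 5.515 × 0.4364 = 2.407 km/s.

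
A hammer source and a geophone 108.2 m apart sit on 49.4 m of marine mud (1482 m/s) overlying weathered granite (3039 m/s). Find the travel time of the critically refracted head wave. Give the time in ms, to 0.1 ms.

t = x/V₂ + 2h·√(V₂²−V₁²)/(V₁V₂).
√(V₂²−V₁²) = √(3039²−1482²) = 2653.1 m/s; delay term = 2·49.4·2653.1/(1482·3039) = 0.05820 s.
t = 108.2/3039 + 0.05820 = 0.09381 s.

93.8 ms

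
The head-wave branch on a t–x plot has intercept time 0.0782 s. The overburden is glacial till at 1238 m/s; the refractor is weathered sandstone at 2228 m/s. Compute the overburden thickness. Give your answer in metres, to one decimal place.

h = tᵢ·V₁·V₂ / (2·√(V₂²−V₁²)).
√(V₂²−V₁²) = √(2228² − 1238²) = 1852.4 m/s.
h = 0.0782 s × 1238 × 2228 / (2 × 1852.4) = 58.22 m.

58.2 m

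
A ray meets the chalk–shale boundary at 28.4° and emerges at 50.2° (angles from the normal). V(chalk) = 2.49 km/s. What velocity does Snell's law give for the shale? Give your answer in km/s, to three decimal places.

Snell's law: sin 28.4°/V₁ = sin 50.2°/V₂.
V₂ = V₁·sin 50.2°/sin 28.4° = 2.49 × 1.6153 = 4.022 km/s.

4.022 km/s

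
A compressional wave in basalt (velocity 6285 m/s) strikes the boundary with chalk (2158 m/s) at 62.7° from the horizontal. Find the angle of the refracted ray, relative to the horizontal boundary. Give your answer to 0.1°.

80.9°

Convert to the normal: θ₁ = 90° − 62.7° = 27.3°.
Snell's law: sin θ₂ = (V₂/V₁)·sin θ₁ = (2158/6285)·sin 27.3° = 0.1575.
θ₂ = arcsin 0.1575 = 9.06° from the normal.
From the interface: 90° − 9.06° = 80.94°.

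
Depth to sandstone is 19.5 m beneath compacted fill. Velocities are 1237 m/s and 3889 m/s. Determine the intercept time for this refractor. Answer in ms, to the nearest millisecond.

30 ms

tᵢ = 2h·√(V₂²−V₁²)/(V₁V₂).
√(V₂²−V₁²) = √(3889²−1237²) = 3687.0 m/s.
tᵢ = 2·19.5·3687.0/(1237·3889) = 0.02989 s.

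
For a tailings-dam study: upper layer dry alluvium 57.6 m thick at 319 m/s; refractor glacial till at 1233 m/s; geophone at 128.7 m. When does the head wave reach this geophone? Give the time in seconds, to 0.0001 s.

θ_c = arcsin(V₁/V₂) = arcsin(319/1233) = 14.99°, cos θ_c = 0.9660.
Intercept time tᵢ = 2h cos θ_c / V₁ = 2·57.6·0.9660/319 = 0.34883 s.
t = x/V₂ + tᵢ = 128.7/1233 + 0.34883 = 0.45321 s.

0.4532 s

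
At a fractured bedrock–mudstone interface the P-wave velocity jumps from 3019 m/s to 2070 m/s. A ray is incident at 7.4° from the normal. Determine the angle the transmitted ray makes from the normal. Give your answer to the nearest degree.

5°

Snell's law: sin θ₂ = (V₂/V₁)·sin θ₁ = (2070/3019)·sin 7.4° = 0.0883.
θ₂ = arcsin 0.0883 = 5.07° from the normal.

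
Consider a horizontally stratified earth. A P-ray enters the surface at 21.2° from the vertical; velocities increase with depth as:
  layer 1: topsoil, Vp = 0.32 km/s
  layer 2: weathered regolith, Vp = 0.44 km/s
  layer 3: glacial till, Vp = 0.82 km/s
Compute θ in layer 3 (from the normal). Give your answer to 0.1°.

Ray parameter p = sin 21.2° / 0.32 = 1.1301e+00 s/km.
sin θ_3 = p·V_3 = 1.1301e+00 × 0.82 = 0.9267.
θ_3 = arcsin 0.9267 = 67.92°.

67.9°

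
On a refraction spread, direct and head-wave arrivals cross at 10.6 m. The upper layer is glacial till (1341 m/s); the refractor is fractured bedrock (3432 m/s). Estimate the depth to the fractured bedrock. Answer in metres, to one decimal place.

x_cross = 2h·√((V₂+V₁)/(V₂−V₁)) → h = x_cross / (2·√((V₂+V₁)/(V₂−V₁))).
√((V₂+V₁)/(V₂−V₁)) = √((3432+1341)/(3432−1341)) = 1.5108.
h = 10.6 / (2·1.5108) = 3.51 m.

3.5 m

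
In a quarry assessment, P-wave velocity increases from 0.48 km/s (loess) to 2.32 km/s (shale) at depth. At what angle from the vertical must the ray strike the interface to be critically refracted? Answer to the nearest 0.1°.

At critical incidence the refracted ray runs along the interface (θ₂ = 90°), so sin θ_c = V₁/V₂.
θ_c = arcsin(0.48/2.32) = arcsin 0.2069 = 11.94°.

11.9°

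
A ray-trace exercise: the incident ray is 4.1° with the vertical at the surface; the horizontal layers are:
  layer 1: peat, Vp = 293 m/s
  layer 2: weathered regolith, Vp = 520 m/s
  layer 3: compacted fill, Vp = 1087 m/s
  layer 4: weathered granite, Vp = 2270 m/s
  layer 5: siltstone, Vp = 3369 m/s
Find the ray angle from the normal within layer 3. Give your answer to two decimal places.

Snell's law across each interface conserves sin θ / V, so sin θ_3 = V_3·sin θ₁/V₁.
sin θ_3 = 1087 × sin 4.1° / 293 = 0.2652.
θ_3 = 15.38° from the vertical.

15.38°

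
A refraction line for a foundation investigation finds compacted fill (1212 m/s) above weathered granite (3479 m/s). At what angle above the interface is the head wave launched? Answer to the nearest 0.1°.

Critical incidence: sin θ_c = V₁/V₂ = 1212/3479 = 0.3484.
θ_c = arcsin 0.3484 = 20.39°.
Measured from the interface: 90° − 20.39° = 69.61°.

69.6°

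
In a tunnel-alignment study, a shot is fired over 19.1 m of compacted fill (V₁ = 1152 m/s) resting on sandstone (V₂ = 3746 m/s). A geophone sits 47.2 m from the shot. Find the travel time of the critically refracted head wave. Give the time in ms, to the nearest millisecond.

44 ms

θ_c = arcsin(V₁/V₂) = arcsin(1152/3746) = 17.91°, cos θ_c = 0.9515.
Intercept time tᵢ = 2h cos θ_c / V₁ = 2·19.1·0.9515/1152 = 0.03155 s.
t = x/V₂ + tᵢ = 47.2/3746 + 0.03155 = 0.04415 s.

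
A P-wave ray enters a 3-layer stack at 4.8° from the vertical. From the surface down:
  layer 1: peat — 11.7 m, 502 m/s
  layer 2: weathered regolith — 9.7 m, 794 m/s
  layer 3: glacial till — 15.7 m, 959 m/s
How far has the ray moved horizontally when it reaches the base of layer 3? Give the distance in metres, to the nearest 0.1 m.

4.8 m

Ray parameter p = sin 4.8° / 502 m/s = 1.6669e-04 s/m.
Layer 1: θ = 4.80°; offset = 11.7·tan 4.80° = 0.982 m.
Layer 2: sin θ = p·794 = 0.1324 → θ = 7.61°; offset = 9.7·tan 7.61° = 1.295 m.
Layer 3: sin θ = p·959 = 0.1599 → θ = 9.20°; offset = 15.7·tan 9.20° = 2.542 m.
Σ offsets = 4.820 m.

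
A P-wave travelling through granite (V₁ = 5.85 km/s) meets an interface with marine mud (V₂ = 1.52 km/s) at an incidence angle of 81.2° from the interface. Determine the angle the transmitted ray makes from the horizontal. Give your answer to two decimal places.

Angle from the normal: 90° − 81.2° = 8.8°.
sin θ₁/V₁ = sin θ₂/V₂ ⇒ sin θ₂ = 1.52·sin 8.8°/5.85 = 1.52·0.1530/5.85 = 0.0398.
θ₂ = arcsin 0.0398 = 2.28° from the normal.
From the interface: 90° − 2.28° = 87.72°.

87.72°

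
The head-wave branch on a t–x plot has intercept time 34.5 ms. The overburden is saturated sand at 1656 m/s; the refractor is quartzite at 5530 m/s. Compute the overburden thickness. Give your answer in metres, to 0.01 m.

29.94 m

h = tᵢ·V₁·V₂ / (2·√(V₂²−V₁²)).
√(V₂²−V₁²) = √(5530² − 1656²) = 5276.2 m/s.
h = 0.0345 s × 1656 × 5530 / (2 × 5276.2) = 29.94 m.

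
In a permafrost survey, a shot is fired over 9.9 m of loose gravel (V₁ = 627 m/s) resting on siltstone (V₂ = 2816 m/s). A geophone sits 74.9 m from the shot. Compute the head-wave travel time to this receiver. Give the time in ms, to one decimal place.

57.4 ms

θ_c = arcsin(V₁/V₂) = arcsin(627/2816) = 12.87°, cos θ_c = 0.9749.
Intercept time tᵢ = 2h cos θ_c / V₁ = 2·9.9·0.9749/627 = 0.03079 s.
t = x/V₂ + tᵢ = 74.9/2816 + 0.03079 = 0.05738 s.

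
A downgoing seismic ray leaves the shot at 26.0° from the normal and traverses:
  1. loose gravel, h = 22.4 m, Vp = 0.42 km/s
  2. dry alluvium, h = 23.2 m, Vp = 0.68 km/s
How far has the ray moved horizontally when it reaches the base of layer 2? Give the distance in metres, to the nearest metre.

34 m

Apply Snell's law at each interface; in layer i the horizontal offset is hᵢ·tan θᵢ.
Layer 1: θ = 26.00°; offset = 22.4·tan 26.00° = 10.925 m.
Layer 2: sin θ = 0.68·sin 26.0°/0.42 = 0.7097, θ = 45.21°; offset = 23.2·tan 45.21° = 23.374 m.
Summing the layer offsets gives 34.299 m.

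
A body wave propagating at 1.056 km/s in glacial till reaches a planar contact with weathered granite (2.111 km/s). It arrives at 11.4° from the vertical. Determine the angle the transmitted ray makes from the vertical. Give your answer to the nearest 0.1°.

sin θ₁/V₁ = sin θ₂/V₂ ⇒ sin θ₂ = 2.111·sin 11.4°/1.056 = 2.111·0.1977/1.056 = 0.3951.
θ₂ = sin⁻¹(0.3951) = 23.27° (from vertical).

23.3°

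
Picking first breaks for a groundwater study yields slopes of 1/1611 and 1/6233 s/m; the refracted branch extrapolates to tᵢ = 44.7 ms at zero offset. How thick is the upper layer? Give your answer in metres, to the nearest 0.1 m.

h = tᵢ·V₁·V₂ / (2·√(V₂²−V₁²)).
√(V₂²−V₁²) = √(6233² − 1611²) = 6021.2 m/s.
h = 0.0447 s × 1611 × 6233 / (2 × 6021.2) = 37.27 m.

37.3 m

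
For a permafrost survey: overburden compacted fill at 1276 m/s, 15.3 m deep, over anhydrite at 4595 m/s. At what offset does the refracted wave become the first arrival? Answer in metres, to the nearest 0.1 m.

x_cross = 2h·√((V₂+V₁)/(V₂−V₁)).
(V₂+V₁)/(V₂−V₁) = (4595+1276)/(4595−1276) = 1.7689; √ = 1.3300.
x_cross = 2·15.3·1.3300 = 40.70 m.

40.7 m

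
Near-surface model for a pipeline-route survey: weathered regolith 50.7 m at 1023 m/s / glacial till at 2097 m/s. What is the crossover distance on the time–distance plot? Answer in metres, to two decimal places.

172.83 m

x_cross = 2h·√((V₂+V₁)/(V₂−V₁)).
(V₂+V₁)/(V₂−V₁) = (2097+1023)/(2097−1023) = 2.9050; √ = 1.7044.
x_cross = 2·50.7·1.7044 = 172.83 m.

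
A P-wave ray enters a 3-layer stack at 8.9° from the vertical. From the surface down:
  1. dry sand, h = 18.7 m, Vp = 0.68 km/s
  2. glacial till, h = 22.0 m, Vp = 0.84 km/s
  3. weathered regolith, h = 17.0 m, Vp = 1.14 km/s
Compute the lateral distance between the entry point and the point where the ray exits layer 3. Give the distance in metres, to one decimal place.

11.8 m

p = sin θ₁/V₁ = sin 8.9°/0.68 = 2.2752e-01 s/km is conserved through the stack.
Layer 1: θ = 8.90°; offset = 18.7·tan 8.90° = 2.928 m.
Layer 2: sin θ = p·0.84 = 0.1911 → θ = 11.02°; offset = 22.0·tan 11.02° = 4.283 m.
Layer 3: sin θ = p·1.14 = 0.2594 → θ = 15.03°; offset = 17.0·tan 15.03° = 4.565 m.
Total horizontal offset = 11.777 m.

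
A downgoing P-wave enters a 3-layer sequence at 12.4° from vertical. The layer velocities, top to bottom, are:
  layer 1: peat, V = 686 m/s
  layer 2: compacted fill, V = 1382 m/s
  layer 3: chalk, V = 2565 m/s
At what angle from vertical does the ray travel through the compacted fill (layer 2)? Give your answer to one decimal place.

Snell's law across each interface conserves sin θ / V, so sin θ_2 = V_2·sin θ₁/V₁.
sin θ_2 = 1382 × sin 12.4° / 686 = 0.4326.
θ_2 = 25.63° from the vertical.

25.6°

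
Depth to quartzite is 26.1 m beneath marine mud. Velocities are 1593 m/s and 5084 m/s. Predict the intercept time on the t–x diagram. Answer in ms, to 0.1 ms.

31.1 ms

θ_c = arcsin(V₁/V₂) = arcsin(1593/5084) = 18.26°; cos θ_c = 0.9496.
tᵢ = 2h·cos θ_c / V₁ = 2·26.1·0.9496 / 1593 = 0.03112 s.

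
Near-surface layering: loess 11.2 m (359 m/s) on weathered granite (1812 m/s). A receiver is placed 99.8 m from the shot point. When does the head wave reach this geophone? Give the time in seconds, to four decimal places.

0.1162 s

t = x/V₂ + 2h·√(V₂²−V₁²)/(V₁V₂).
√(V₂²−V₁²) = √(1812²−359²) = 1776.1 m/s; delay term = 2·11.2·1776.1/(359·1812) = 0.06116 s.
t = 99.8/1812 + 0.06116 = 0.11624 s.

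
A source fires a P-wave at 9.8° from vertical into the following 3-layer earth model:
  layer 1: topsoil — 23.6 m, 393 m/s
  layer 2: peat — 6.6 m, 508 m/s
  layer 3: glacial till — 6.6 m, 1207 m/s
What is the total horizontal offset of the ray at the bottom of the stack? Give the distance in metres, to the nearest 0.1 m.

9.6 m

p = sin θ₁/V₁ = sin 9.8°/393 = 4.3310e-04 s/m is conserved through the stack.
Layer 1: θ = 9.80°; offset = 23.6·tan 9.80° = 4.076 m.
Layer 2: sin θ = p·508 = 0.2200 → θ = 12.71°; offset = 6.6·tan 12.71° = 1.489 m.
Layer 3: sin θ = p·1207 = 0.5228 → θ = 31.52°; offset = 6.6·tan 31.52° = 4.047 m.
Σ offsets = 9.612 m.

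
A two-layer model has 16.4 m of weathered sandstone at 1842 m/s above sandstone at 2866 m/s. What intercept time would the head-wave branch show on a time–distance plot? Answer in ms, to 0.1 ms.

tᵢ = 2h·√(V₂²−V₁²)/(V₁V₂).
√(V₂²−V₁²) = √(2866²−1842²) = 2195.7 m/s.
tᵢ = 2·16.4·2195.7/(1842·2866) = 0.01364 s.

13.6 ms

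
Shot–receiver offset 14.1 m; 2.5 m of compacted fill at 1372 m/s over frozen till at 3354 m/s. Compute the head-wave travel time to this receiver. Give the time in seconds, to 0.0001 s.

t = x/V₂ + 2h·√(V₂²−V₁²)/(V₁V₂).
√(V₂²−V₁²) = √(3354²−1372²) = 3060.5 m/s; delay term = 2·2.5·3060.5/(1372·3354) = 0.00333 s.
t = 14.1/3354 + 0.00333 = 0.00753 s.

0.0075 s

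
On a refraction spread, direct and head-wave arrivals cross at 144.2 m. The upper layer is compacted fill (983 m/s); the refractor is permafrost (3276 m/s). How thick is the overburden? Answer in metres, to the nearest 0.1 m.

h = (x_cross/2)·√((V₂−V₁)/(V₂+V₁)).
(V₂−V₁)/(V₂+V₁) = (3276−983)/(3276+983) = 0.5384; √ = 0.7338.
h = (144.2/2)·0.7338 = 52.90 m.

52.9 m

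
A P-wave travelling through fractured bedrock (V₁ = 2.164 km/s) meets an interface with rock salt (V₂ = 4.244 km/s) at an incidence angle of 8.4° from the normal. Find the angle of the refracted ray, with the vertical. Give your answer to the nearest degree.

17°

Snell's law: sin θ₂ = (V₂/V₁)·sin θ₁ = (4.244/2.164)·sin 8.4° = 0.2865.
θ₂ = arcsin 0.2865 = 16.65° from the normal.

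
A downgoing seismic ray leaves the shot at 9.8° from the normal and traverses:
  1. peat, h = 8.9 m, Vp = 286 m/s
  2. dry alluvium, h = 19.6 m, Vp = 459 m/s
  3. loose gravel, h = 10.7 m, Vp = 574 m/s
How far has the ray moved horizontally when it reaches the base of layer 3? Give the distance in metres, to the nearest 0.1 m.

11.0 m

Apply Snell's law at each interface; in layer i the horizontal offset is hᵢ·tan θᵢ.
Layer 1: θ = 9.80°; offset = 8.9·tan 9.80° = 1.537 m.
Layer 2: sin θ = 459·sin 9.8°/286 = 0.2732, θ = 15.85°; offset = 19.6·tan 15.85° = 5.566 m.
Layer 3: sin θ = 574·sin 9.8°/286 = 0.3416, θ = 19.97°; offset = 10.7·tan 19.97° = 3.889 m.
Summing the layer offsets gives 10.992 m.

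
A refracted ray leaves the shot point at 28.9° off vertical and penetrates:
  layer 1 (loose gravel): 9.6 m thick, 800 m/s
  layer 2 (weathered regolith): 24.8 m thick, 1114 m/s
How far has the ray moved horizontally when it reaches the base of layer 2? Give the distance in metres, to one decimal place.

Ray parameter p = sin 28.9° / 800 m/s = 6.0410e-04 s/m.
Layer 1: θ = 28.90°; offset = 9.6·tan 28.90° = 5.299 m.
Layer 2: sin θ = p·1114 = 0.6730 → θ = 42.30°; offset = 24.8·tan 42.30° = 22.564 m.
Total horizontal offset = 27.863 m.

27.9 m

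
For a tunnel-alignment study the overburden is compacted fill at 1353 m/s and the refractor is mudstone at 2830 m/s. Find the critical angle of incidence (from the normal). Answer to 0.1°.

28.6°

Critical incidence: sin θ_c = V₁/V₂ = 1353/2830 = 0.4781.
θ_c = arcsin 0.4781 = 28.56°.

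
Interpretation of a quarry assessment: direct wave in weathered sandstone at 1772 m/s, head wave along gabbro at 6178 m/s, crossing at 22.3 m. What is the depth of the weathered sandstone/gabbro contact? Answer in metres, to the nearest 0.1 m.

x_cross = 2h·√((V₂+V₁)/(V₂−V₁)) → h = x_cross / (2·√((V₂+V₁)/(V₂−V₁))).
√((V₂+V₁)/(V₂−V₁)) = √((6178+1772)/(6178−1772)) = 1.3433.
h = 22.3 / (2·1.3433) = 8.30 m.

8.3 m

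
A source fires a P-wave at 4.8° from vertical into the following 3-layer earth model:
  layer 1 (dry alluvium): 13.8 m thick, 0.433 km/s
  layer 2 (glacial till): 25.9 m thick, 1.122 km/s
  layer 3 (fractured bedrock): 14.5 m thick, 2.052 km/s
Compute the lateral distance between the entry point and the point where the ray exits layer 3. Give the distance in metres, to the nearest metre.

Ray parameter p = sin 4.8° / 0.433 km/s = 1.9325e-01 s/km.
Layer 1: θ = 4.80°; offset = 13.8·tan 4.80° = 1.159 m.
Layer 2: sin θ = p·1.122 = 0.2168 → θ = 12.52°; offset = 25.9·tan 12.52° = 5.753 m.
Layer 3: sin θ = p·2.052 = 0.3966 → θ = 23.36°; offset = 14.5·tan 23.36° = 6.264 m.
Summing the layer offsets gives 13.175 m.

13 m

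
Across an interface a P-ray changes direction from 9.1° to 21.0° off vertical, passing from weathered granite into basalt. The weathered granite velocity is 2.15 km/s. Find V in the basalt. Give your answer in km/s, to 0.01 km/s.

Snell's law: sin 9.1°/V₁ = sin 21.0°/V₂.
V₂ = V₁·sin 21.0°/sin 9.1° = 2.15 × 2.2659 = 4.87 km/s.

4.87 km/s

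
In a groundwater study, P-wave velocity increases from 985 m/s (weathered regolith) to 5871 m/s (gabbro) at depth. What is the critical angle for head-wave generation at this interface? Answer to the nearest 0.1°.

9.7°

At critical incidence the refracted ray runs along the interface (θ₂ = 90°), so sin θ_c = V₁/V₂.
θ_c = arcsin(985/5871) = arcsin 0.1678 = 9.66°.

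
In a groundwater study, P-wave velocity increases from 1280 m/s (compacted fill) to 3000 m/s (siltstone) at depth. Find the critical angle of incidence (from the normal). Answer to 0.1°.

25.3°

Critical incidence: sin θ_c = V₁/V₂ = 1280/3000 = 0.4267.
θ_c = arcsin 0.4267 = 25.26°.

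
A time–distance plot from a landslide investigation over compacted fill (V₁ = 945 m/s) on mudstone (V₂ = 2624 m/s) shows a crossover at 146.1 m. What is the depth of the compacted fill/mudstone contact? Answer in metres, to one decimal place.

50.1 m

x_cross = 2h·√((V₂+V₁)/(V₂−V₁)) → h = x_cross / (2·√((V₂+V₁)/(V₂−V₁))).
√((V₂+V₁)/(V₂−V₁)) = √((2624+945)/(2624−945)) = 1.4580.
h = 146.1 / (2·1.4580) = 50.10 m.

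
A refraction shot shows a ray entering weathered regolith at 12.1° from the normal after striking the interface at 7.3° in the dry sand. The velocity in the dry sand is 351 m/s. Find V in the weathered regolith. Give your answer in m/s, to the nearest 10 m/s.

580 m/s

sin 7.3° = 0.1271; sin 12.1° = 0.2096.
V₂ = V₁·(sin θ₂/sin θ₁) = 351·(0.2096/0.1271) = 579.04 m/s.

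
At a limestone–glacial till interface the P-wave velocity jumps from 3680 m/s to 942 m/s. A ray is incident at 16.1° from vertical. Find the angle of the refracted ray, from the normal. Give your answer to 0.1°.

4.1°

sin θ₁/V₁ = sin θ₂/V₂ ⇒ sin θ₂ = 942·sin 16.1°/3680 = 942·0.2773/3680 = 0.0710.
θ₂ = arcsin 0.0710 = 4.07° from the normal.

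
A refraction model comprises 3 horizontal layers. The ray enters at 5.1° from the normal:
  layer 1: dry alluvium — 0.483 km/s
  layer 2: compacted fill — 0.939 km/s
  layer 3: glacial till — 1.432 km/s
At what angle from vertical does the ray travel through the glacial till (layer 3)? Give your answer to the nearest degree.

15°

Ray parameter p = sin 5.1° / 0.483 = 1.8405e-01 s/km.
sin θ_3 = p·V_3 = 1.8405e-01 × 1.432 = 0.2636.
θ_3 = arcsin 0.2636 = 15.28°.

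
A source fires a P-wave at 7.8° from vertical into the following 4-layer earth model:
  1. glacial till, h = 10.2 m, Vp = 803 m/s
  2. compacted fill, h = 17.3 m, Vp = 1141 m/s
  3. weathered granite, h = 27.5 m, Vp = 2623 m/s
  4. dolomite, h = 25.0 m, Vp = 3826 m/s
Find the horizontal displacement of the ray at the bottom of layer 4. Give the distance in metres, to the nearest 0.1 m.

39.6 m

Apply Snell's law at each interface; in layer i the horizontal offset is hᵢ·tan θᵢ.
Layer 1: θ = 7.80°; offset = 10.2·tan 7.80° = 1.397 m.
Layer 2: sin θ = 1141·sin 7.8°/803 = 0.1928, θ = 11.12°; offset = 17.3·tan 11.12° = 3.400 m.
Layer 3: sin θ = 2623·sin 7.8°/803 = 0.4433, θ = 26.32°; offset = 27.5·tan 26.32° = 13.601 m.
Layer 4: sin θ = 3826·sin 7.8°/803 = 0.6466, θ = 40.29°; offset = 25.0·tan 40.29° = 21.193 m.
Σ offsets = 39.591 m.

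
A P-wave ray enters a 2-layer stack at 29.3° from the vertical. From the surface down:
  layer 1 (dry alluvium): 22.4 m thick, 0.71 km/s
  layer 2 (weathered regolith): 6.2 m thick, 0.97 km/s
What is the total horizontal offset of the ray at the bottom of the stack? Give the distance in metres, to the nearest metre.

p = sin θ₁/V₁ = sin 29.3°/0.71 = 6.8927e-01 s/km is conserved through the stack.
Layer 1: θ = 29.30°; offset = 22.4·tan 29.30° = 12.570 m.
Layer 2: sin θ = p·0.97 = 0.6686 → θ = 41.96°; offset = 6.2·tan 41.96° = 5.574 m.
Summing the layer offsets gives 18.145 m.

18 m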